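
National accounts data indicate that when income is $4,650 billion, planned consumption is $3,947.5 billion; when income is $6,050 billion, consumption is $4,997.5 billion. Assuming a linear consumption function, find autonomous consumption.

a = 460

MPC = ΔC/ΔY = (4997.5 − 3947.5)/(6050 − 4650) = 1050/1400 = 0.75
a = C − MPC·Y = 3947.5 − 0.75(4650) = 3947.5 − 3487.5 = 460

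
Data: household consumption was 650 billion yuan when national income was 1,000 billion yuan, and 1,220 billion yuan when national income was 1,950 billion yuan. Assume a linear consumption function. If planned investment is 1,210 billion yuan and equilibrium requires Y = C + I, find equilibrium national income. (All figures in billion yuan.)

Y = 3150

MPC = (1220 − 650)/(1950 − 1000) = 570/950 = 0.6
a = 650 − 0.6(1000) = 50
Equilibrium: Y = 50 + 0.6Y + 1210
0.4Y = 1260, so Y = 1260/0.4 = 3150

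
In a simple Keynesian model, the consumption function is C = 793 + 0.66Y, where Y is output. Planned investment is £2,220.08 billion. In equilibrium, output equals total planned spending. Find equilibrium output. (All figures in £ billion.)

Y = C + I = 793 + 0.66Y + 2220.08
Y − 0.66Y = 3013.08
0.34Y = 3013.08, so Y = 3013.08/0.34 = 8862

Y = 8862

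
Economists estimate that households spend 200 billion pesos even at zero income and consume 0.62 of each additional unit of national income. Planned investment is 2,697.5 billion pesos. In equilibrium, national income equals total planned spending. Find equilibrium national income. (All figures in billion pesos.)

Y = C + I = 200 + 0.62Y + 2697.5
Y − 0.62Y = 2897.5
0.38Y = 2897.5, so Y = 2897.5/0.38 = 7625

Y = 7625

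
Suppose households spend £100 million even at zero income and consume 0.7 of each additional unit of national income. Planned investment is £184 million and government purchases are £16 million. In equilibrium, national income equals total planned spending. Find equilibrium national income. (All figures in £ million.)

Y = 1000

Y = C + I + G = 100 + 0.7Y + 184 + 16
Y − 0.7Y = 300
0.3Y = 300, so Y = 300/0.3 = 1000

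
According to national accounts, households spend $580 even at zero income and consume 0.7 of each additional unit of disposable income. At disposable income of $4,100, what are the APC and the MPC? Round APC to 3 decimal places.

MPC = 0.7 (the slope of the consumption function)
C = 580 + 0.7(4100) = 3450, so APC = 3450/4100 = 0.841

APC = 0.841; MPC = 0.7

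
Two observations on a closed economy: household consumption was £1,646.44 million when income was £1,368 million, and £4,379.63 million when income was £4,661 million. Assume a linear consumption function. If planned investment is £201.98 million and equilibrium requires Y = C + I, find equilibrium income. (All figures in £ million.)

MPC = (4379.63 − 1646.44)/(4661 − 1368) = 2733.19/3293 = 0.83
a = 1646.44 − 0.83(1368) = 511
Equilibrium: Y = 511 + 0.83Y + 201.98
0.17Y = 712.98, so Y = 712.98/0.17 = 4194

Y = 4194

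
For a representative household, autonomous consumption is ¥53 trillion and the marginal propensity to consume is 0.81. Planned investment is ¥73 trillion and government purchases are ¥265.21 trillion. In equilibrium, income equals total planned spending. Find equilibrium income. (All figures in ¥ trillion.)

Y = 2059

Y = C + I + G = 53 + 0.81Y + 73 + 265.21
Y − 0.81Y = 391.21
0.19Y = 391.21, so Y = 391.21/0.19 = 2059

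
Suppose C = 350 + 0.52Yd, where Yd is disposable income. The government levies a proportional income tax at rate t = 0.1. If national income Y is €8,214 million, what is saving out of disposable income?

S = 3198.448

Yd = (1 − 0.1)(8214) = 0.9(8214) = 7392.6
C = 350 + 0.52(7392.6) = 350 + 3844.152 = 4194.152
S = Yd − C = 7392.6 − 4194.152 = 3198.448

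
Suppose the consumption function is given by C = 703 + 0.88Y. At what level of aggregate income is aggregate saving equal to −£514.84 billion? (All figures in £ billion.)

Y = 1568

S = Y − C = -703 + 0.12Y
-703 + 0.12Y = -514.84, so 0.12Y = 188.16 and Y = 1568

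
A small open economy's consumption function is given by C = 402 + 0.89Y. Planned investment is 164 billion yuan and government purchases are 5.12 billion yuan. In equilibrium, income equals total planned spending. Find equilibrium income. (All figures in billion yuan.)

Y = C + I + G = 402 + 0.89Y + 164 + 5.12
Y − 0.89Y = 571.12
0.11Y = 571.12, so Y = 571.12/0.11 = 5192

Y = 5192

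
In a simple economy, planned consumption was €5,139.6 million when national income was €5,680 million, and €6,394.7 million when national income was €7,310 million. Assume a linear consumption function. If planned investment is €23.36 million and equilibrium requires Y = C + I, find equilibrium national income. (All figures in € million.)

Y = 3432

MPC = (6394.7 − 5139.6)/(7310 − 5680) = 1255.1/1630 = 0.77
a = 5139.6 − 0.77(5680) = 766
Equilibrium: Y = 766 + 0.77Y + 23.36
0.23Y = 789.36, so Y = 789.36/0.23 = 3432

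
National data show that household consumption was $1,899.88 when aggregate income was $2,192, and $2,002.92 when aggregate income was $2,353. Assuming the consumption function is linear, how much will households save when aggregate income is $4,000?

S = 943

MPC = (2002.92 − 1899.88)/(2353 − 2192) = 103.04/161 = 0.64
a = 1899.88 − 0.64(2192) = 1899.88 − 1402.88 = 497
C = 497 + 0.64(4000) = 3057
S = 4000 − 3057 = 943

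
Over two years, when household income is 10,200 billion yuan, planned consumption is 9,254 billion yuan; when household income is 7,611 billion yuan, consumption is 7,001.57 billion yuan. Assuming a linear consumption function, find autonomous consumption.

a = 380

MPC = ΔC/ΔY = (9254 − 7001.57)/(10200 − 7611) = 2252.43/2589 = 0.87
a = C − MPC·Y = 7001.57 − 0.87(7611) = 7001.57 − 6621.57 = 380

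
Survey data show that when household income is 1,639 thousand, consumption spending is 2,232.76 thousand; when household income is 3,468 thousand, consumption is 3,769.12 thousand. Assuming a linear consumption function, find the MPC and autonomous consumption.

MPC = ΔC/ΔY = (3769.12 − 2232.76)/(3468 − 1639) = 1536.36/1829 = 0.84
a = C − MPC·Y = 2232.76 − 0.84(1639) = 2232.76 − 1376.76 = 856

MPC = 0.84; a = 856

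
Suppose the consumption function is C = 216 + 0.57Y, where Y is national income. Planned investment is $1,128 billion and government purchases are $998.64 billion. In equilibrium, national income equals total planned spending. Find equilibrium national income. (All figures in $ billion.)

Y = C + I + G = 216 + 0.57Y + 1128 + 998.64
Y − 0.57Y = 2342.64
0.43Y = 2342.64, so Y = 2342.64/0.43 = 5448

Y = 5448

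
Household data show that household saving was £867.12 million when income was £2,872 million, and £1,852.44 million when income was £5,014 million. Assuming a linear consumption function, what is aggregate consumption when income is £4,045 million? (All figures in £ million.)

C = 2638.3

MPS = ΔS/ΔY = (1852.44 − 867.12)/(5014 − 2872) = 985.32/2142 = 0.46
MPC = 1 − MPS = 0.54
Autonomous saving = 867.12 − 0.46(2872) = -454, so a = 454
C = 454 + 0.54(4045) = 454 + 2184.3 = 2638.3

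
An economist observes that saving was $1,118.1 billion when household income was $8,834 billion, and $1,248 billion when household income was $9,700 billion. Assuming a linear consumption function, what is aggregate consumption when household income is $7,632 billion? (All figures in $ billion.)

C = 6694.2

MPS = ΔS/ΔY = (1248 − 1118.1)/(9700 − 8834) = 129.9/866 = 0.15
MPC = 1 − MPS = 0.85
Autonomous saving = 1118.1 − 0.15(8834) = -207, so a = 207
C = 207 + 0.85(7632) = 207 + 6487.2 = 6694.2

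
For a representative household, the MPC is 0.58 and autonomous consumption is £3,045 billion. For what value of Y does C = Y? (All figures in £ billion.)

At break-even, C = Y: 3045 + 0.58Y = Y
0.42Y = 3045, so Y = 3045/0.42 = 7250

Y = 7250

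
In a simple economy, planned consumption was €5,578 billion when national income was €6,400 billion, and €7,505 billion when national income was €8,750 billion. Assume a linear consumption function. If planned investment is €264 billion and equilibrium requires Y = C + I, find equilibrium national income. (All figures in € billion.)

MPC = (7505 − 5578)/(8750 − 6400) = 1927/2350 = 0.82
a = 5578 − 0.82(6400) = 330
Equilibrium: Y = 330 + 0.82Y + 264
0.18Y = 594, so Y = 594/0.18 = 3300

Y = 3300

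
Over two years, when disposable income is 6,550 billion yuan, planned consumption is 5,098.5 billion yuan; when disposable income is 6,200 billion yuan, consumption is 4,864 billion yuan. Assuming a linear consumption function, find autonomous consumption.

MPC = ΔC/ΔY = (5098.5 − 4864)/(6550 − 6200) = 234.5/350 = 0.67
a = C − MPC·Y = 4864 − 0.67(6200) = 4864 − 4154 = 710

a = 710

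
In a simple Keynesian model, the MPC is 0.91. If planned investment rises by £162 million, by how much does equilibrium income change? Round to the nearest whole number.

ΔY ≈ 1800

The multiplier is 1/(1 − MPC) = 1/0.09.
ΔY = 162/0.09 = 1800.00 ≈ 1800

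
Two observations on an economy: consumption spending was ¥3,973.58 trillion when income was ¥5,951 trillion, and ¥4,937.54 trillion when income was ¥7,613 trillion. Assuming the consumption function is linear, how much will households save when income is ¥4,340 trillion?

MPC = (4937.54 − 3973.58)/(7613 − 5951) = 963.96/1662 = 0.58
a = 3973.58 − 0.58(5951) = 3973.58 − 3451.58 = 522
C = 522 + 0.58(4340) = 3039.2
S = 4340 − 3039.2 = 1300.8

S = 1300.8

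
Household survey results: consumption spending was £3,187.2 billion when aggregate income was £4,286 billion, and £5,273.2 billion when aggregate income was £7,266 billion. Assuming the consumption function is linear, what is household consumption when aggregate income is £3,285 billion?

MPC = (5273.2 − 3187.2)/(7266 − 4286) = 2086/2980 = 0.7
a = 3187.2 − 0.7(4286) = 3187.2 − 3000.2 = 187
C = 187 + 0.7(3285) = 187 + 2299.5 = 2486.5

C = 2486.5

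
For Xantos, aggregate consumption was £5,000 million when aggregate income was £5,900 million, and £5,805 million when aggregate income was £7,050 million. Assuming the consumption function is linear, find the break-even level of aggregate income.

Y = 2900

MPC = (5805 − 5000)/(7050 − 5900) = 805/1150 = 0.7
a = 5000 − 0.7(5900) = 5000 − 4130 = 870
Break-even: Y = a/(1−MPC) = 870/0.3 = 2900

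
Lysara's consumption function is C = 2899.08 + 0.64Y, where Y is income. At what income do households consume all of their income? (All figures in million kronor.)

At break-even, C = Y: 2899.08 + 0.64Y = Y
0.36Y = 2899.08, so Y = 2899.08/0.36 = 8053

Y = 8053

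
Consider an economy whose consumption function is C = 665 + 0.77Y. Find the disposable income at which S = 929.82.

S = Y − C = -665 + 0.23Y
-665 + 0.23Y = 929.82, so 0.23Y = 1594.82 and Y = 6934

Y = 6934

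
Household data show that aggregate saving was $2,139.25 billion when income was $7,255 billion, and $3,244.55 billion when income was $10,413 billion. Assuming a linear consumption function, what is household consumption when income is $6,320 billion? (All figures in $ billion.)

C = 4508

MPS = ΔS/ΔY = (3244.55 − 2139.25)/(10413 − 7255) = 1105.3/3158 = 0.35
MPC = 1 − MPS = 0.65
Autonomous saving = 2139.25 − 0.35(7255) = -400, so a = 400
C = 400 + 0.65(6320) = 400 + 4108 = 4508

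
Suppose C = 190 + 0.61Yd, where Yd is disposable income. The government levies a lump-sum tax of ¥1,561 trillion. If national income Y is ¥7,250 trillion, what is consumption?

C = 3660.29

Yd = Y − T = 7250 − 1561 = 5689
C = 190 + 0.61(5689) = 190 + 3470.29 = 3660.29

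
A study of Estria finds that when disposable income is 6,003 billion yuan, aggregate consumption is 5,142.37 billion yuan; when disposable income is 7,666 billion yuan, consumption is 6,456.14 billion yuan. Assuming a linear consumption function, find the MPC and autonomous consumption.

MPC = ΔC/ΔY = (6456.14 − 5142.37)/(7666 − 6003) = 1313.77/1663 = 0.79
a = C − MPC·Y = 5142.37 − 0.79(6003) = 5142.37 − 4742.37 = 400

MPC = 0.79; a = 400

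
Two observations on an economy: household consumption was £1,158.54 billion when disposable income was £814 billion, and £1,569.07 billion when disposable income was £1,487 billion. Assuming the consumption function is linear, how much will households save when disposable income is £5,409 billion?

S = 1447.51

MPC = (1569.07 − 1158.54)/(1487 − 814) = 410.53/673 = 0.61
a = 1158.54 − 0.61(814) = 1158.54 − 496.54 = 662
C = 662 + 0.61(5409) = 3961.49
S = 5409 − 3961.49 = 1447.51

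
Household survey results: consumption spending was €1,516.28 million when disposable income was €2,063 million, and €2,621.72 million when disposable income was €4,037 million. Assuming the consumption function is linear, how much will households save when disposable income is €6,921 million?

MPC = (2621.72 − 1516.28)/(4037 − 2063) = 1105.44/1974 = 0.56
a = 1516.28 − 0.56(2063) = 1516.28 − 1155.28 = 361
C = 361 + 0.56(6921) = 4236.76
S = 6921 − 4236.76 = 2684.24

S = 2684.24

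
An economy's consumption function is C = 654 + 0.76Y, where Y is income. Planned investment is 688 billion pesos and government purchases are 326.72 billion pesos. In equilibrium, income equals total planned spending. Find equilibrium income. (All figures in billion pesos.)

Y = 6953

Y = C + I + G = 654 + 0.76Y + 688 + 326.72
Y − 0.76Y = 1668.72
0.24Y = 1668.72, so Y = 1668.72/0.24 = 6953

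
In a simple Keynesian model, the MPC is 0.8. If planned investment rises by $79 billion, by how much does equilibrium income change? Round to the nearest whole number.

ΔY ≈ 395

The multiplier is 1/(1 − MPC) = 1/0.2.
ΔY = 79/0.2 = 395.00 ≈ 395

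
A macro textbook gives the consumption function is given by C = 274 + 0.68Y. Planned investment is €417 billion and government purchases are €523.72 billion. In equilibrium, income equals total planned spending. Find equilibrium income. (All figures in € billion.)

Y = C + I + G = 274 + 0.68Y + 417 + 523.72
Y − 0.68Y = 1214.72
0.32Y = 1214.72, so Y = 1214.72/0.32 = 3796

Y = 3796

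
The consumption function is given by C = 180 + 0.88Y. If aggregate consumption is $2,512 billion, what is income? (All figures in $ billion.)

Y = 2650

180 + 0.88Y = 2512
0.88Y = 2332, so Y = 2332/0.88 = 2650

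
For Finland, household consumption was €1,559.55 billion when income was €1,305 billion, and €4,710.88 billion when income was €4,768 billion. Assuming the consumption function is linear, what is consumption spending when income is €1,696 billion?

MPC = (4710.88 − 1559.55)/(4768 − 1305) = 3151.33/3463 = 0.91
a = 1559.55 − 0.91(1305) = 1559.55 − 1187.55 = 372
C = 372 + 0.91(1696) = 372 + 1543.36 = 1915.36

C = 1915.36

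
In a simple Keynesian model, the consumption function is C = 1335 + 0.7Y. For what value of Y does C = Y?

Y = 4450

At break-even, C = Y: 1335 + 0.7Y = Y
0.3Y = 1335, so Y = 1335/0.3 = 4450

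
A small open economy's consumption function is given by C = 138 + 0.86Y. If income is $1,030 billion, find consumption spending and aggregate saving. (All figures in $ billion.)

C = 1023.8; S = 6.2

C = 138 + 0.86(1030) = 138 + 885.8 = 1023.8
S = Y − C = 1030 − 1023.8 = 6.2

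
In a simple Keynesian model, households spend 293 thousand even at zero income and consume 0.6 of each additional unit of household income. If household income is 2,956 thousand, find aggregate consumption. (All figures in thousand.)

C = 293 + 0.6(2956) = 293 + 1773.6 = 2066.6

C = 2066.6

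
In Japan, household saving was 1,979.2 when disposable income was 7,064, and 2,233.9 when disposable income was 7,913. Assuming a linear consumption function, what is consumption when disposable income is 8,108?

C = 5815.6

MPS = ΔS/ΔY = (2233.9 − 1979.2)/(7913 − 7064) = 254.7/849 = 0.3
MPC = 1 − MPS = 0.7
Autonomous saving = 1979.2 − 0.3(7064) = -140, so a = 140
C = 140 + 0.7(8108) = 140 + 5675.6 = 5815.6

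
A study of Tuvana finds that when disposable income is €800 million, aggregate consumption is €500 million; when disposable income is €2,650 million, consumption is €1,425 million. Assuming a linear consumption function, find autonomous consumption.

a = 100

MPC = ΔC/ΔY = (1425 − 500)/(2650 − 800) = 925/1850 = 0.5
a = C − MPC·Y = 500 − 0.5(800) = 500 − 400 = 100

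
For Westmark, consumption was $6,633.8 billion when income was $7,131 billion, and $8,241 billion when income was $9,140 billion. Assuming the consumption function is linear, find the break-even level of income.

Y = 4645

MPC = (8241 − 6633.8)/(9140 − 7131) = 1607.2/2009 = 0.8
a = 6633.8 − 0.8(7131) = 6633.8 − 5704.8 = 929
Break-even: Y = a/(1−MPC) = 929/0.2 = 4645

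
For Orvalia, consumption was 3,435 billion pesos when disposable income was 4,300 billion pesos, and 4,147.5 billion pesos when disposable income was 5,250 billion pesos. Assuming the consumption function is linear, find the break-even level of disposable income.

MPC = (4147.5 − 3435)/(5250 − 4300) = 712.5/950 = 0.75
a = 3435 − 0.75(4300) = 3435 − 3225 = 210
Break-even: Y = a/(1−MPC) = 210/0.25 = 840

Y = 840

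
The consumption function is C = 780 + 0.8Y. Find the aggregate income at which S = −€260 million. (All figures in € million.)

S = Y − C = -780 + 0.2Y
-780 + 0.2Y = -260, so 0.2Y = 520 and Y = 2600

Y = 2600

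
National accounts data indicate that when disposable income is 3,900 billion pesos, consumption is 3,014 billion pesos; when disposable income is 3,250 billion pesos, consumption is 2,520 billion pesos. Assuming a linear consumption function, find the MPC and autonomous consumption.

MPC = 0.76; a = 50

MPC = ΔC/ΔY = (3014 − 2520)/(3900 − 3250) = 494/650 = 0.76
a = C − MPC·Y = 2520 − 0.76(3250) = 2520 − 2470 = 50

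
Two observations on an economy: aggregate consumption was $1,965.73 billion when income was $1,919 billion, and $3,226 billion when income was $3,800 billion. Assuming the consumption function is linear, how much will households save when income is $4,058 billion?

MPC = (3226 − 1965.73)/(3800 − 1919) = 1260.27/1881 = 0.67
a = 1965.73 − 0.67(1919) = 1965.73 − 1285.73 = 680
C = 680 + 0.67(4058) = 3398.86
S = 4058 − 3398.86 = 659.14

S = 659.14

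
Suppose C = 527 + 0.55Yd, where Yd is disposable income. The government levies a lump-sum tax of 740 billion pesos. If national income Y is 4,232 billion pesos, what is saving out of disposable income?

Yd = Y − T = 4232 − 740 = 3492
C = 527 + 0.55(3492) = 527 + 1920.6 = 2447.6
S = Yd − C = 3492 − 2447.6 = 1044.4

S = 1044.4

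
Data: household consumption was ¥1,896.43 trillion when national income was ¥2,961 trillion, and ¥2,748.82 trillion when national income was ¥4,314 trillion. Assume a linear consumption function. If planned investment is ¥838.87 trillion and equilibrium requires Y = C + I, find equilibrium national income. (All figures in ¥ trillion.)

MPC = (2748.82 − 1896.43)/(4314 − 2961) = 852.39/1353 = 0.63
a = 1896.43 − 0.63(2961) = 31
Equilibrium: Y = 31 + 0.63Y + 838.87
0.37Y = 869.87, so Y = 869.87/0.37 = 2351

Y = 2351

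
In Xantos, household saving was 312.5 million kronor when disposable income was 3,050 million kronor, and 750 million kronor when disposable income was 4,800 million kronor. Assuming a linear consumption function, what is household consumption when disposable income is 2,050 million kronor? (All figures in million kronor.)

C = 1987.5

MPS = ΔS/ΔY = (750 − 312.5)/(4800 − 3050) = 437.5/1750 = 0.25
MPC = 1 − MPS = 0.75
Autonomous saving = 312.5 − 0.25(3050) = -450, so a = 450
C = 450 + 0.75(2050) = 450 + 1537.5 = 1987.5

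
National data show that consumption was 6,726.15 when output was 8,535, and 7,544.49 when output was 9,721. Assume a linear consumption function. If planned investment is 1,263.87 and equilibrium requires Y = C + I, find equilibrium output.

Y = 6777

MPC = (7544.49 − 6726.15)/(9721 − 8535) = 818.34/1186 = 0.69
a = 6726.15 − 0.69(8535) = 837
Equilibrium: Y = 837 + 0.69Y + 1263.87
0.31Y = 2100.87, so Y = 2100.87/0.31 = 6777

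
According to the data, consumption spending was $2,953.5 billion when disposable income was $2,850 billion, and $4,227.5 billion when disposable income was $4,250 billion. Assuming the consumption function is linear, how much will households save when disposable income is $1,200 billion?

MPC = (4227.5 − 2953.5)/(4250 − 2850) = 1274/1400 = 0.91
a = 2953.5 − 0.91(2850) = 2953.5 − 2593.5 = 360
C = 360 + 0.91(1200) = 1452
S = 1200 − 1452 = -252

S = -252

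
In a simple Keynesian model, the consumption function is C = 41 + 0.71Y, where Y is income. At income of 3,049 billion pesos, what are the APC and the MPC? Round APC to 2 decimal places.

APC = 0.72; MPC = 0.71

MPC = 0.71 (the slope of the consumption function)
C = 41 + 0.71(3049) = 2205.79, so APC = 2205.79/3049 = 0.72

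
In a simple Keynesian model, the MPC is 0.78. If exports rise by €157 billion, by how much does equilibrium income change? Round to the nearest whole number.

The multiplier is 1/(1 − MPC) = 1/0.22.
ΔY = 157/0.22 = 713.64 ≈ 714

ΔY ≈ 714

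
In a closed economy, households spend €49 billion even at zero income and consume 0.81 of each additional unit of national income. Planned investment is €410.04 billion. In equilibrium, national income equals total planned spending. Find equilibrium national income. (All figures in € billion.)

Y = C + I = 49 + 0.81Y + 410.04
Y − 0.81Y = 459.04
0.19Y = 459.04, so Y = 459.04/0.19 = 2416

Y = 2416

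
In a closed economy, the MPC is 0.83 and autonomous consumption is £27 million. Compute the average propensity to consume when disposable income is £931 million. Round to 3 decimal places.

APC = 0.859

C = 27 + 0.83(931) = 799.73
APC = C/Y = 799.73/931 = 0.859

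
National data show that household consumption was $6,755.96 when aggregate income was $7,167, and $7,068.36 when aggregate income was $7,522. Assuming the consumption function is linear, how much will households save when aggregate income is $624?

MPC = (7068.36 − 6755.96)/(7522 − 7167) = 312.4/355 = 0.88
a = 6755.96 − 0.88(7167) = 6755.96 − 6306.96 = 449
C = 449 + 0.88(624) = 998.12
S = 624 − 998.12 = -374.12

S = -374.12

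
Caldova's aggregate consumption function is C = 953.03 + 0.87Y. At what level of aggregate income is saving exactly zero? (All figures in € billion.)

At break-even, C = Y: 953.03 + 0.87Y = Y
0.13Y = 953.03, so Y = 953.03/0.13 = 7331

Y = 7331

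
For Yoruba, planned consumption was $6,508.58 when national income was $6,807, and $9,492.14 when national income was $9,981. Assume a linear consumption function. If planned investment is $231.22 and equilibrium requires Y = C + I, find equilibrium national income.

Y = 5687

MPC = (9492.14 − 6508.58)/(9981 − 6807) = 2983.56/3174 = 0.94
a = 6508.58 − 0.94(6807) = 110
Equilibrium: Y = 110 + 0.94Y + 231.22
0.06Y = 341.22, so Y = 341.22/0.06 = 5687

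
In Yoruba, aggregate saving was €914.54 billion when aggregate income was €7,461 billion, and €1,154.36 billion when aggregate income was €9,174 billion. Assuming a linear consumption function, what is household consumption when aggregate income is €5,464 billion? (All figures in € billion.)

C = 4829.04

MPS = ΔS/ΔY = (1154.36 − 914.54)/(9174 − 7461) = 239.82/1713 = 0.14
MPC = 1 − MPS = 0.86
Autonomous saving = 914.54 − 0.14(7461) = -130, so a = 130
C = 130 + 0.86(5464) = 130 + 4699.04 = 4829.04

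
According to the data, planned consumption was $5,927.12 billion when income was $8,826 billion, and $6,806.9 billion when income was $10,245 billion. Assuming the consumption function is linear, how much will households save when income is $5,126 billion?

MPC = (6806.9 − 5927.12)/(10245 − 8826) = 879.78/1419 = 0.62
a = 5927.12 − 0.62(8826) = 5927.12 − 5472.12 = 455
C = 455 + 0.62(5126) = 3633.12
S = 5126 − 3633.12 = 1492.88

S = 1492.88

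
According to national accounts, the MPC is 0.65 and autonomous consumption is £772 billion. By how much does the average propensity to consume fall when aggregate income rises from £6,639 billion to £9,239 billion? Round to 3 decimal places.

ΔAPC = 0.033

At Y = 6639: C = 772 + 0.65(6639) = 5087.35, APC = 5087.35/6639 = 0.7663
At Y = 9239: C = 6777.35, APC = 6777.35/9239 = 0.7336
Fall in APC = 0.7663 − 0.7336 = 0.0327 ≈ 0.033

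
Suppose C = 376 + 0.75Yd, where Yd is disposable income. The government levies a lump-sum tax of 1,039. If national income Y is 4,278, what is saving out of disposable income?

Yd = Y − T = 4278 − 1039 = 3239
C = 376 + 0.75(3239) = 376 + 2429.25 = 2805.25
S = Yd − C = 3239 − 2805.25 = 433.75

S = 433.75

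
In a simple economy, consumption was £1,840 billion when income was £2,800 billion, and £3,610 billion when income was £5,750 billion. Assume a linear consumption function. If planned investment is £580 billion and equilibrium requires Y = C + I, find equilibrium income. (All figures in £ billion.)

Y = 1850

MPC = (3610 − 1840)/(5750 − 2800) = 1770/2950 = 0.6
a = 1840 − 0.6(2800) = 160
Equilibrium: Y = 160 + 0.6Y + 580
0.4Y = 740, so Y = 740/0.4 = 1850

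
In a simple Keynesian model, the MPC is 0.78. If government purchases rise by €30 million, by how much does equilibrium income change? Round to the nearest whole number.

ΔY ≈ 136

The multiplier is 1/(1 − MPC) = 1/0.22.
ΔY = 30/0.22 = 136.36 ≈ 136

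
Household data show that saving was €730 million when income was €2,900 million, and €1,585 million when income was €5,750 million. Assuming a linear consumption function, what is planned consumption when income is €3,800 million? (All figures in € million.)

MPS = ΔS/ΔY = (1585 − 730)/(5750 − 2900) = 855/2850 = 0.3
MPC = 1 − MPS = 0.7
Autonomous saving = 730 − 0.3(2900) = -140, so a = 140
C = 140 + 0.7(3800) = 140 + 2660 = 2800

C = 2800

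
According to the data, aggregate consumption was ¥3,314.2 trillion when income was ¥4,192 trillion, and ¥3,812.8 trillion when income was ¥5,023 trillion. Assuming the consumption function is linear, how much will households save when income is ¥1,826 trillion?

S = -68.6

MPC = (3812.8 − 3314.2)/(5023 − 4192) = 498.6/831 = 0.6
a = 3314.2 − 0.6(4192) = 3314.2 − 2515.2 = 799
C = 799 + 0.6(1826) = 1894.6
S = 1826 − 1894.6 = -68.6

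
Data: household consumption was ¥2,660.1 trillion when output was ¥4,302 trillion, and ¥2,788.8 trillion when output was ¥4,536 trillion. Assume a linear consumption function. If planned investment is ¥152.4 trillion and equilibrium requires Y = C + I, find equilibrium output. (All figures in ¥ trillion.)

Y = 992

MPC = (2788.8 − 2660.1)/(4536 − 4302) = 128.7/234 = 0.55
a = 2660.1 − 0.55(4302) = 294
Equilibrium: Y = 294 + 0.55Y + 152.4
0.45Y = 446.4, so Y = 446.4/0.45 = 992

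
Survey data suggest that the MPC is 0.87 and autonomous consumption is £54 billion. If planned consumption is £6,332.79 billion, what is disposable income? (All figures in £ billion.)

Y = 7217

54 + 0.87Y = 6332.79
0.87Y = 6278.79, so Y = 6278.79/0.87 = 7217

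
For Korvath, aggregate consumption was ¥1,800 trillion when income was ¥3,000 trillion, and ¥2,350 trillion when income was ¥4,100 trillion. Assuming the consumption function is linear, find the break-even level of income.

MPC = (2350 − 1800)/(4100 − 3000) = 550/1100 = 0.5
a = 1800 − 0.5(3000) = 1800 − 1500 = 300
Break-even: Y = a/(1−MPC) = 300/0.5 = 600

Y = 600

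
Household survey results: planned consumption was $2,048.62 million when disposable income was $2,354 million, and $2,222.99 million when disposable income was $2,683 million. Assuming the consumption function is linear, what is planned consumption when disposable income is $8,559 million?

MPC = (2222.99 − 2048.62)/(2683 − 2354) = 174.37/329 = 0.53
a = 2048.62 − 0.53(2354) = 2048.62 − 1247.62 = 801
C = 801 + 0.53(8559) = 801 + 4536.27 = 5337.27

C = 5337.27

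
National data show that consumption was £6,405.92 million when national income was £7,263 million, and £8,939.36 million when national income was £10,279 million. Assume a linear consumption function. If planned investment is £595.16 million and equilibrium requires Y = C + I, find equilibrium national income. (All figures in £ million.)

Y = 5626

MPC = (8939.36 − 6405.92)/(10279 − 7263) = 2533.44/3016 = 0.84
a = 6405.92 − 0.84(7263) = 305
Equilibrium: Y = 305 + 0.84Y + 595.16
0.16Y = 900.16, so Y = 900.16/0.16 = 5626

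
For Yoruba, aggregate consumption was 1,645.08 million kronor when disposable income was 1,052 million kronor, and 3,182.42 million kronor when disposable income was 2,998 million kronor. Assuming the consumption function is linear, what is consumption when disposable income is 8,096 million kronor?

C = 7209.84

MPC = (3182.42 − 1645.08)/(2998 − 1052) = 1537.34/1946 = 0.79
a = 1645.08 − 0.79(1052) = 1645.08 − 831.08 = 814
C = 814 + 0.79(8096) = 814 + 6395.84 = 7209.84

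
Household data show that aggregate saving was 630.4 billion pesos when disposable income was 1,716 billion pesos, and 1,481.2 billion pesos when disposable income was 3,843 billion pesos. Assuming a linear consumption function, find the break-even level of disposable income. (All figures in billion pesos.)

Y = 140

MPS = ΔS/ΔY = (1481.2 − 630.4)/(3843 − 1716) = 850.8/2127 = 0.4
MPC = 1 − MPS = 0.6
From S(1716) = 630.4: −a + 0.4(1716) = 630.4, so a = 686.4 − 630.4 = 56
Break-even (S = 0): Y = a/MPS = 56/0.4 = 140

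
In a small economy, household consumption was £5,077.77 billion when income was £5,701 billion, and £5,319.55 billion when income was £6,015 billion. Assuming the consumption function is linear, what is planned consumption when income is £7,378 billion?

MPC = (5319.55 − 5077.77)/(6015 − 5701) = 241.78/314 = 0.77
a = 5077.77 − 0.77(5701) = 5077.77 − 4389.77 = 688
C = 688 + 0.77(7378) = 688 + 5681.06 = 6369.06

C = 6369.06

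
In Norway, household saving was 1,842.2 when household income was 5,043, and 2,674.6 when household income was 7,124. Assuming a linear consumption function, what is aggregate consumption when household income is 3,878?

MPS = ΔS/ΔY = (2674.6 − 1842.2)/(7124 − 5043) = 832.4/2081 = 0.4
MPC = 1 − MPS = 0.6
Autonomous saving = 1842.2 − 0.4(5043) = -175, so a = 175
C = 175 + 0.6(3878) = 175 + 2326.8 = 2501.8

C = 2501.8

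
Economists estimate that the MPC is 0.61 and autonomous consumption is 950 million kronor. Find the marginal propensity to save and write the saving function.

MPS = 1 − MPC = 1 − 0.61 = 0.39
S = Y − C = -950 + 0.39Y

MPS = 0.39; S = -950 + 0.39Y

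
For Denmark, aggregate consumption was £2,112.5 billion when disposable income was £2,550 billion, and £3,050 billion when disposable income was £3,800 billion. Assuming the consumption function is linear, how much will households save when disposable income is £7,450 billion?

MPC = (3050 − 2112.5)/(3800 − 2550) = 937.5/1250 = 0.75
a = 2112.5 − 0.75(2550) = 2112.5 − 1912.5 = 200
C = 200 + 0.75(7450) = 5787.5
S = 7450 − 5787.5 = 1662.5

S = 1662.5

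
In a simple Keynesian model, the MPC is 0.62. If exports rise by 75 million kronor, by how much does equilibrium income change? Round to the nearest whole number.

ΔY ≈ 197

The multiplier is 1/(1 − MPC) = 1/0.38.
ΔY = 75/0.38 = 197.37 ≈ 197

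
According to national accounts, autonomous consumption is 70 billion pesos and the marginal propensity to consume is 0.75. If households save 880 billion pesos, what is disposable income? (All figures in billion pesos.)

S = Y − C = -70 + 0.25Y
-70 + 0.25Y = 880, so 0.25Y = 950 and Y = 3800

Y = 3800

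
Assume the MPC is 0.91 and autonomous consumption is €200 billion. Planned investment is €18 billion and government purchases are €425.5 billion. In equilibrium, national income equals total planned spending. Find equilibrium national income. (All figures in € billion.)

Y = C + I + G = 200 + 0.91Y + 18 + 425.5
Y − 0.91Y = 643.5
0.09Y = 643.5, so Y = 643.5/0.09 = 7150

Y = 7150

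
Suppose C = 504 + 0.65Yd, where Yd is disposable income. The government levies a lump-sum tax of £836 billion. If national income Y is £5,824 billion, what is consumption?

Yd = Y − T = 5824 − 836 = 4988
C = 504 + 0.65(4988) = 504 + 3242.2 = 3746.2

C = 3746.2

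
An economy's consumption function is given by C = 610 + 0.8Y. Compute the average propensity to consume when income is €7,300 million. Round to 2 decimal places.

APC = 0.88

C = 610 + 0.8(7300) = 6450
APC = C/Y = 6450/7300 = 0.88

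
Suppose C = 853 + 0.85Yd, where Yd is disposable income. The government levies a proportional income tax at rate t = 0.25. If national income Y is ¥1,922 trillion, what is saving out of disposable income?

S = -636.775

Yd = (1 − 0.25)(1922) = 0.75(1922) = 1441.5
C = 853 + 0.85(1441.5) = 853 + 1225.275 = 2078.275
S = Yd − C = 1441.5 − 2078.275 = -636.775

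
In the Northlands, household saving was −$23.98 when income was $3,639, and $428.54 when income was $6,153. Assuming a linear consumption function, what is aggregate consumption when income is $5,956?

C = 5562.92

MPS = ΔS/ΔY = (428.54 − (-23.98))/(6153 − 3639) = 452.52/2514 = 0.18
MPC = 1 − MPS = 0.82
Autonomous saving = -23.98 − 0.18(3639) = -679, so a = 679
C = 679 + 0.82(5956) = 679 + 4883.92 = 5562.92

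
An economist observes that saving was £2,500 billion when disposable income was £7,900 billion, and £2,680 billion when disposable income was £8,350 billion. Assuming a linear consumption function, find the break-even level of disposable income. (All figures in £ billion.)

MPS = ΔS/ΔY = (2680 − 2500)/(8350 − 7900) = 180/450 = 0.4
MPC = 1 − MPS = 0.6
From S(7900) = 2500: −a + 0.4(7900) = 2500, so a = 3160 − 2500 = 660
Break-even (S = 0): Y = a/MPS = 660/0.4 = 1650

Y = 1650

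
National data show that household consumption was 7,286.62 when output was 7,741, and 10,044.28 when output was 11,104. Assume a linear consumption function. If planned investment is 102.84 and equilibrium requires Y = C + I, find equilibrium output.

Y = 5788

MPC = (10044.28 − 7286.62)/(11104 − 7741) = 2757.66/3363 = 0.82
a = 7286.62 − 0.82(7741) = 939
Equilibrium: Y = 939 + 0.82Y + 102.84
0.18Y = 1041.84, so Y = 1041.84/0.18 = 5788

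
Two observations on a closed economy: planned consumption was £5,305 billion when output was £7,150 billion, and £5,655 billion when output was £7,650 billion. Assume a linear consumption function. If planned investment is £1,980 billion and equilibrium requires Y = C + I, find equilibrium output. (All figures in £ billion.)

Y = 7600

MPC = (5655 − 5305)/(7650 − 7150) = 350/500 = 0.7
a = 5305 − 0.7(7150) = 300
Equilibrium: Y = 300 + 0.7Y + 1980
0.3Y = 2280, so Y = 2280/0.3 = 7600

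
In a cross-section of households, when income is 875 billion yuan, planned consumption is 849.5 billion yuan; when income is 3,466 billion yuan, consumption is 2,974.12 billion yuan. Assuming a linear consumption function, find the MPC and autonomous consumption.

MPC = ΔC/ΔY = (2974.12 − 849.5)/(3466 − 875) = 2124.62/2591 = 0.82
a = C − MPC·Y = 849.5 − 0.82(875) = 849.5 − 717.5 = 132

MPC = 0.82; a = 132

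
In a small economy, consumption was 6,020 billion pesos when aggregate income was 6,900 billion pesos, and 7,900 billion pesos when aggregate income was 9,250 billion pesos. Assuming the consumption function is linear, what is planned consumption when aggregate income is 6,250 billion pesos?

MPC = (7900 − 6020)/(9250 − 6900) = 1880/2350 = 0.8
a = 6020 − 0.8(6900) = 6020 − 5520 = 500
C = 500 + 0.8(6250) = 500 + 5000 = 5500

C = 5500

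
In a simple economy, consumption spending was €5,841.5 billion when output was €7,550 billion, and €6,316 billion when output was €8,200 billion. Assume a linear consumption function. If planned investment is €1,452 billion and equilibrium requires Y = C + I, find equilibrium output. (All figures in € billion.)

MPC = (6316 − 5841.5)/(8200 − 7550) = 474.5/650 = 0.73
a = 5841.5 − 0.73(7550) = 330
Equilibrium: Y = 330 + 0.73Y + 1452
0.27Y = 1782, so Y = 1782/0.27 = 6600

Y = 6600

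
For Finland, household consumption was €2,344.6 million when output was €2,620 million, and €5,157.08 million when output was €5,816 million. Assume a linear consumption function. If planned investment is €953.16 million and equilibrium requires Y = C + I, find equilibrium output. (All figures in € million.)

Y = 8268

MPC = (5157.08 − 2344.6)/(5816 − 2620) = 2812.48/3196 = 0.88
a = 2344.6 − 0.88(2620) = 39
Equilibrium: Y = 39 + 0.88Y + 953.16
0.12Y = 992.16, so Y = 992.16/0.12 = 8268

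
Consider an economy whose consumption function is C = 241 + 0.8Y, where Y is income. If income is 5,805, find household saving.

C = 241 + 0.8(5805) = 241 + 4644 = 4885
S = Y − C = 5805 − 4885 = 920

S = 920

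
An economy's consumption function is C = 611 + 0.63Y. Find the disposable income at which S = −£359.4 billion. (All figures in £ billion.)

Y = 680

S = Y − C = -611 + 0.37Y
-611 + 0.37Y = -359.4, so 0.37Y = 251.6 and Y = 680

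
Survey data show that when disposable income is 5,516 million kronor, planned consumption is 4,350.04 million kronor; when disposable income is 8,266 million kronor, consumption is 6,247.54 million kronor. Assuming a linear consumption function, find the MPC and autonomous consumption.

MPC = 0.69; a = 544

MPC = ΔC/ΔY = (6247.54 − 4350.04)/(8266 − 5516) = 1897.5/2750 = 0.69
a = C − MPC·Y = 4350.04 − 0.69(5516) = 4350.04 − 3806.04 = 544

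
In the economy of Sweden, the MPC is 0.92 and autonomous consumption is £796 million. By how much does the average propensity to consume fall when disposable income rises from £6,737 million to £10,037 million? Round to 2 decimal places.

At Y = 6737: C = 796 + 0.92(6737) = 6994.04, APC = 6994.04/6737 = 1.038
At Y = 10037: C = 10030.04, APC = 10030.04/10037 = 0.999
Fall in APC = 1.038 − 0.999 = 0.039 ≈ 0.04

ΔAPC = 0.04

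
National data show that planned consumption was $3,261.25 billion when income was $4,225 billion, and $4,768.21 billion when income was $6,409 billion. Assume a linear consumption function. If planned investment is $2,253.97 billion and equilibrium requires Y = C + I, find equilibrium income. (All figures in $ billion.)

Y = 8387

MPC = (4768.21 − 3261.25)/(6409 − 4225) = 1506.96/2184 = 0.69
a = 3261.25 − 0.69(4225) = 346
Equilibrium: Y = 346 + 0.69Y + 2253.97
0.31Y = 2599.97, so Y = 2599.97/0.31 = 8387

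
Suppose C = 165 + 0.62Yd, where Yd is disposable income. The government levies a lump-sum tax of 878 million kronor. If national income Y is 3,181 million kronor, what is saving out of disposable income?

Yd = Y − T = 3181 − 878 = 2303
C = 165 + 0.62(2303) = 165 + 1427.86 = 1592.86
S = Yd − C = 2303 − 1592.86 = 710.14

S = 710.14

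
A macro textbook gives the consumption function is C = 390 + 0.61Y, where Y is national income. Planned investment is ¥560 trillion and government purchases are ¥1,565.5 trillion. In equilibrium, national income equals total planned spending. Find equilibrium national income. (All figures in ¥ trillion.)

Y = C + I + G = 390 + 0.61Y + 560 + 1565.5
Y − 0.61Y = 2515.5
0.39Y = 2515.5, so Y = 2515.5/0.39 = 6450

Y = 6450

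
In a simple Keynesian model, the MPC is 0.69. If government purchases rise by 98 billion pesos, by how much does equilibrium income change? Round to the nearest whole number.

The multiplier is 1/(1 − MPC) = 1/0.31.
ΔY = 98/0.31 = 316.13 ≈ 316

ΔY ≈ 316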